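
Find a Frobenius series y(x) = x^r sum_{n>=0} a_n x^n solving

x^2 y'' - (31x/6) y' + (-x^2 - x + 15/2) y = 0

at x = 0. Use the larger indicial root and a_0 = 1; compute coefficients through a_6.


Write in Frobenius form y'' + (p(x)/x) y' + (q(x)/x^2) y = 0:
  p(x) = -31/6,  q(x) = -x^2 - x + 15/2.
Indicial equation: r(r-1) + (-31/6) r + (15/2) = 0 -> roots r_1 = 9/2, r_2 = 5/3.
Take r = r_1 = 9/2. Let y(x) = x^r sum_{n>=0} a_n x^n with a_0 = 1.
Substitute y = x^r sum a_n x^n and match x^{r+n}. The recurrence is
  D(n) a_n - 1 a_{n-1} - 1 a_{n-2} = 0,  where D(n) = (r+n)(r+n-1) + (-31/6)(r+n) + (15/2).
  a_n = [1 a_{n-1} + 1 a_{n-2}] / D(n).
Since the indicial polynomial factors as (r - r_1)(r - r_2), D(n) = (r_1 + n - r_1)(r_1 + n - r_2) = n(n + 17/6).
Evaluating step by step (a_0 = 1):
  n = 1: D(1) = 1(1 + 17/6) = 23/6; numerator = 1(1) = 1; a_1 = (1)/(23/6) = 6/23
  n = 2: D(2) = 2(2 + 17/6) = 29/3; numerator = 1(6/23) + 1(1) = 29/23; a_2 = (29/23)/(29/3) = 3/23
  n = 3: D(3) = 3(3 + 17/6) = 35/2; numerator = 1(3/23) + 1(6/23) = 9/23; a_3 = (9/23)/(35/2) = 18/805
  n = 4: D(4) = 4(4 + 17/6) = 82/3; numerator = 1(18/805) + 1(3/23) = 123/805; a_4 = (123/805)/(82/3) = 9/1610
  n = 5: D(5) = 5(5 + 17/6) = 235/6; numerator = 1(9/1610) + 1(18/805) = 9/322; a_5 = (9/322)/(235/6) = 27/37835
  n = 6: D(6) = 6(6 + 17/6) = 53; numerator = 1(27/37835) + 1(9/1610) = 477/75670; a_6 = (477/75670)/(53) = 9/75670

r = 9/2; a_0 = 1; a_1 = 6/23; a_2 = 3/23; a_3 = 18/805; a_4 = 9/1610; a_5 = 27/37835; a_6 = 9/75670


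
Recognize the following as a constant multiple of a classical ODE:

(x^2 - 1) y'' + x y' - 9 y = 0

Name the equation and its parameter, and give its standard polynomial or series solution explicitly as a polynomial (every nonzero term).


All three coefficients share the factor -1; dividing through by -1 gives  (1 - x^2) y'' - x y' + 9 y = 0.
This matches the Chebyshev equation (1 - x^2) y'' - x y' + n^2 y = 0 (note the -x y' term, not -2x y') with n^2 = 9, so n = 3; the polynomial solution is T_3(x).
With y = sum_k a_k x^k, matching x^k gives (k+2)(k+1) a_{k+2} = (k^2 - n^2) a_k = (k - 3)(k + 3) a_k. The right side vanishes at k = 3, so the series with the parity of 3 terminates at degree 3.
Standard normalization: leading coefficient of T_n is 2^(n-1), so a_3 = 2^2 = 4. Work downward with a_k = (k+1)(k+2) a_{k+2} / ((k - 3)(k + 3)):
  a_1 = (2)(3)(4) / ((1 - 3)(1 + 3)) = 24/(-8) = -3
Hence T_3(x) = 4 x^3 - 3 x.

T_3(x); series = 4 x^3 - 3 x


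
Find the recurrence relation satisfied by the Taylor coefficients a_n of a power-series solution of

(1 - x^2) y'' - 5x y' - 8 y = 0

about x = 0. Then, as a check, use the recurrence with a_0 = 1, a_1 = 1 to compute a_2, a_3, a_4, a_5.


Substitute y = sum_n a_n x^n.
(1 - 1 x^2) y'' contributes (n+2)(n+1) a_{n+2} - n(n-1) a_n at x^n.
-5 x y'(x) contributes -5 n a_n at x^n.
-8 y(x) contributes -8 a_n at x^n.
Matching x^n: (n+2)(n+1) a_{n+2} + (-n(n-1) - 5 n - 8) a_n = 0.
Thus a_{n+2} = (n(n-1) + 5 n + 8) / ((n+1)(n+2)) * a_n.

Check with a_0 = 1, a_1 = 1 (apply the recurrence for n = 0, 1, 2, 3): a_0 = 1, a_1 = 1, a_2 = 4, a_3 = 13/6, a_4 = 20/3, a_5 = 377/120.

a_(n+2) = (n(n-1) + 5 n + 8) / ((n+1)(n+2)) * a_n; check: a_0 = 1, a_1 = 1, a_2 = 4, a_3 = 13/6, a_4 = 20/3, a_5 = 377/120


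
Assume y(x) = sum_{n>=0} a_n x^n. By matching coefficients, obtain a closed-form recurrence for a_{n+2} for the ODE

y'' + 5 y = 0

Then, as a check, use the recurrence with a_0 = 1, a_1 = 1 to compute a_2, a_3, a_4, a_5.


Substitute y = sum_n a_n x^n into y'' + (const) y = 0.
y''(x) = sum_{n>=0} (n+2)(n+1) a_{n+2} x^n.
The ODE becomes sum_n [(n+2)(n+1) a_{n+2} + 5 a_n] x^n = 0.
Setting each coefficient to zero gives the recurrence:
  (n+2)(n+1) a_{n+2} + 5 a_n = 0,
  a_{n+2} = -5 / ((n+1)(n+2)) a_n.

Check with a_0 = 1, a_1 = 1 (apply the recurrence for n = 0, 1, 2, 3): a_0 = 1, a_1 = 1, a_2 = -5/2, a_3 = -5/6, a_4 = 25/24, a_5 = 5/24.

a_{n+2} = -5/((n+1)(n+2)) * a_n; check: a_0 = 1, a_1 = 1, a_2 = -5/2, a_3 = -5/6, a_4 = 25/24, a_5 = 5/24


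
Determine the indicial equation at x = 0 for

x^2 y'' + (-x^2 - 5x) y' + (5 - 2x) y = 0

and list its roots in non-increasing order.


Divide by x^2 to reach normal form y'' + P_1(x) y' + P_2(x) y = 0 with P_1(x) = -1 - 5/x and P_2(x) = -2/x + 5/x^2.
x = 0 is a singular point because the y'-coefficient -1 - 5/x has a pole at x = 0 and the y-coefficient -2/x + 5/x^2 has a pole at x = 0.
It is a regular singular point because x P_1(x) = p(x) = -x - 5 and x^2 P_2(x) = q(x) = 5 - 2x are polynomials, hence analytic at x = 0.
p(0) = -5,  q(0) = 5.
Indicial equation: r(r-1) + p(0) r + q(0) = 0, i.e. r^2 + (p(0) - 1) r + q(0) = 0, i.e. r^2 - 6 r + 5 = 0.
Discriminant: (-6)^2 - 4(5) = 16, so r = (6 ± 4)/2.
Solving: r_1 = 5, r_2 = 1.

indicial: r^2 - 6 r + 5 = 0; roots r_1 = 5, r_2 = 1


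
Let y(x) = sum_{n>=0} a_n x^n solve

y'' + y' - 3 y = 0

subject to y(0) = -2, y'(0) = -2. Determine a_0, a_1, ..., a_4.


Ansatz: y(x) = sum_{n>=0} a_n x^n, so y'(x) = sum_{n>=1} n a_n x^(n-1) and y''(x) = sum_{n>=2} n(n-1) a_n x^(n-2).
Substitute into P(x) y'' + Q(x) y' + R(x) y = 0 with P(x) = 1, Q(x) = 1, R(x) = -3, and match powers of x.
Initial conditions: a_0 = -2, a_1 = -2.
Setting the coefficient of each power of x to zero and solving order by order (substituting the coefficients already found):
  x^0: 2 a_2 + a_1 - 3 a_0 = 0  ->  2 a_2 = -a_1 + 3 a_0 = -4  ->  a_2 = -2
  x^1: 6 a_3 + 2 a_2 - 3 a_1 = 0  ->  6 a_3 = -2 a_2 + 3 a_1 = -2  ->  a_3 = -1/3
  x^2: 12 a_4 + 3 a_3 - 3 a_2 = 0  ->  12 a_4 = -3 a_3 + 3 a_2 = -5  ->  a_4 = -5/12
Truncated series: y(x) = -2 - 2 x - 2 x^2 - (1/3) x^3 - (5/12) x^4 + O(x^5).

a_0 = -2; a_1 = -2; a_2 = -2; a_3 = -1/3; a_4 = -5/12


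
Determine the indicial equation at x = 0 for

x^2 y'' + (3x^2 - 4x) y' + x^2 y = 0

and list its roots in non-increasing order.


Divide by x^2 to reach normal form y'' + P_1(x) y' + P_2(x) y = 0 with P_1(x) = 3 - 4/x and P_2(x) = 1.
x = 0 is a singular point because the y'-coefficient 3 - 4/x has a pole at x = 0.
It is a regular singular point because x P_1(x) = p(x) = 3x - 4 and x^2 P_2(x) = q(x) = x^2 are polynomials, hence analytic at x = 0.
p(0) = -4,  q(0) = 0.
Indicial equation: r(r-1) + p(0) r + q(0) = 0, i.e. r^2 + (p(0) - 1) r + q(0) = 0, i.e. r^2 - 5 r = 0.
Discriminant: (-5)^2 - 4(0) = 25, so r = (5 ± 5)/2.
Solving: r_1 = 5, r_2 = 0.

indicial: r^2 - 5 r = 0; roots r_1 = 5, r_2 = 0


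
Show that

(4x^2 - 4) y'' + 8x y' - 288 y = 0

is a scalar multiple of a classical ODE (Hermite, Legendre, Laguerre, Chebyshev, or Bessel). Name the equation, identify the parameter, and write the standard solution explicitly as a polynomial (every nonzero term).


All three coefficients share the factor -4; dividing through by -4 gives  (1 - x^2) y'' - 2x y' + 72 y = 0.
This matches the Legendre equation (1 - x^2) y'' - 2x y' + n(n+1) y = 0 (note the -2x y' term) with n(n+1) = 72, so n = 8; the polynomial solution is P_8(x).
With y = sum_k a_k x^k, matching x^k gives (k+2)(k+1) a_{k+2} = [k(k+1) - n(n+1)] a_k = (k - 8)(k + 9) a_k. The right side vanishes at k = 8, so the series with the parity of 8 terminates at degree 8.
Standard normalization (P_n(1) = 1): leading coefficient (2n)!/(2^n (n!)^2) = 20922789888000/(256*1625702400) = 6435/128, so a_8 = 6435/128. Work downward with a_k = (k+1)(k+2) a_{k+2} / ((k - 8)(k + 9)):
  a_6 = (7)(8)(6435/128) / ((6 - 8)(6 + 9)) = (45045/16)/(-30) = -3003/32
  a_4 = (5)(6)(-3003/32) / ((4 - 8)(4 + 9)) = (-45045/16)/(-52) = 3465/64
  a_2 = (3)(4)(3465/64) / ((2 - 8)(2 + 9)) = (10395/16)/(-66) = -315/32
  a_0 = (1)(2)(-315/32) / ((0 - 8)(0 + 9)) = (-315/16)/(-72) = 35/128
Hence P_8(x) = 6435 x^8/128 - 3003 x^6/32 + 3465 x^4/64 - 315 x^2/32 + 35/128.

P_8(x); series = 6435 x^8/128 - 3003 x^6/32 + 3465 x^4/64 - 315 x^2/32 + 35/128


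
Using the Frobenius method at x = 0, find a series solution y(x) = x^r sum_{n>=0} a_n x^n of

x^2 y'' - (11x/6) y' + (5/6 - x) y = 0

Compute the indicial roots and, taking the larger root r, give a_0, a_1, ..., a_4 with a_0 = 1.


Write in Frobenius form y'' + (p(x)/x) y' + (q(x)/x^2) y = 0:
  p(x) = -11/6,  q(x) = 5/6 - x.
Indicial equation: r(r-1) + (-11/6) r + (5/6) = 0 -> roots r_1 = 5/2, r_2 = 1/3.
Take r = r_1 = 5/2. Let y(x) = x^r sum_{n>=0} a_n x^n with a_0 = 1.
Substitute y = x^r sum a_n x^n and match x^{r+n}. The recurrence is
  D(n) a_n - 1 a_{n-1} = 0,  where D(n) = (r+n)(r+n-1) + (-11/6)(r+n) + (5/6).
  a_n = 1 / D(n) * a_{n-1}.
Since the indicial polynomial factors as (r - r_1)(r - r_2), D(n) = (r_1 + n - r_1)(r_1 + n - r_2) = n(n + 13/6).
Evaluating step by step (a_0 = 1):
  n = 1: D(1) = 1(1 + 13/6) = 19/6; numerator = 1(1) = 1; a_1 = (1)/(19/6) = 6/19
  n = 2: D(2) = 2(2 + 13/6) = 25/3; numerator = 1(6/19) = 6/19; a_2 = (6/19)/(25/3) = 18/475
  n = 3: D(3) = 3(3 + 13/6) = 31/2; numerator = 1(18/475) = 18/475; a_3 = (18/475)/(31/2) = 36/14725
  n = 4: D(4) = 4(4 + 13/6) = 74/3; numerator = 1(36/14725) = 36/14725; a_4 = (36/14725)/(74/3) = 54/544825

r = 5/2; a_0 = 1; a_1 = 6/19; a_2 = 18/475; a_3 = 36/14725; a_4 = 54/544825


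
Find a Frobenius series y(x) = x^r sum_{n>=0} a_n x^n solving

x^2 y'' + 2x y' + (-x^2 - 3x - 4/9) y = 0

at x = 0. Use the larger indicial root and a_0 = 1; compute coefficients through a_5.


Write in Frobenius form y'' + (p(x)/x) y' + (q(x)/x^2) y = 0:
  p(x) = 2,  q(x) = -x^2 - 3x - 4/9.
Indicial equation: r(r-1) + (2) r + (-4/9) = 0 -> roots r_1 = 1/3, r_2 = -4/3.
Take r = r_1 = 1/3. Let y(x) = x^r sum_{n>=0} a_n x^n with a_0 = 1.
Substitute y = x^r sum a_n x^n and match x^{r+n}. The recurrence is
  D(n) a_n - 3 a_{n-1} - 1 a_{n-2} = 0,  where D(n) = (r+n)(r+n-1) + (2)(r+n) + (-4/9).
  a_n = [3 a_{n-1} + 1 a_{n-2}] / D(n).
Since the indicial polynomial factors as (r - r_1)(r - r_2), D(n) = (r_1 + n - r_1)(r_1 + n - r_2) = n(n + 5/3).
Evaluating step by step (a_0 = 1):
  n = 1: D(1) = 1(1 + 5/3) = 8/3; numerator = 3(1) = 3; a_1 = (3)/(8/3) = 9/8
  n = 2: D(2) = 2(2 + 5/3) = 22/3; numerator = 3(9/8) + 1(1) = 35/8; a_2 = (35/8)/(22/3) = 105/176
  n = 3: D(3) = 3(3 + 5/3) = 14; numerator = 3(105/176) + 1(9/8) = 513/176; a_3 = (513/176)/(14) = 513/2464
  n = 4: D(4) = 4(4 + 5/3) = 68/3; numerator = 3(513/2464) + 1(105/176) = 3009/2464; a_4 = (3009/2464)/(68/3) = 531/9856
  n = 5: D(5) = 5(5 + 5/3) = 100/3; numerator = 3(531/9856) + 1(513/2464) = 3645/9856; a_5 = (3645/9856)/(100/3) = 2187/197120

r = 1/3; a_0 = 1; a_1 = 9/8; a_2 = 105/176; a_3 = 513/2464; a_4 = 531/9856; a_5 = 2187/197120


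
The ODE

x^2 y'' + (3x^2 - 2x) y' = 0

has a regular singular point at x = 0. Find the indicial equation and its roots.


Divide by x^2 to reach normal form y'' + P_1(x) y' + P_2(x) y = 0 with P_1(x) = 3 - 2/x and P_2(x) = 0.
x = 0 is a singular point because the y'-coefficient 3 - 2/x has a pole at x = 0.
It is a regular singular point because x P_1(x) = p(x) = 3x - 2 and x^2 P_2(x) = q(x) = 0 are polynomials, hence analytic at x = 0.
p(0) = -2,  q(0) = 0.
Indicial equation: r(r-1) + p(0) r + q(0) = 0, i.e. r^2 + (p(0) - 1) r + q(0) = 0, i.e. r^2 - 3 r = 0.
Discriminant: (-3)^2 - 4(0) = 9, so r = (3 ± 3)/2.
Solving: r_1 = 3, r_2 = 0.

indicial: r^2 - 3 r = 0; roots r_1 = 3, r_2 = 0


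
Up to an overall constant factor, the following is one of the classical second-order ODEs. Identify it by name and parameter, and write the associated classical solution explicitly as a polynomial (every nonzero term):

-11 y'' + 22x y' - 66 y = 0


All three coefficients share the factor -11; dividing through by -11 gives  y'' - 2x y' + 6 y = 0.
This matches the Hermite equation y'' - 2x y' + 2n y = 0 with 2n = 6, so n = 3; the polynomial solution is H_3(x).
With y = sum_k a_k x^k, matching x^k gives (k+2)(k+1) a_{k+2} = 2(k - n) a_k = 2(k - 3) a_k. The right side vanishes at k = 3, so the series with the parity of 3 terminates at degree 3.
Standard normalization: leading coefficient of H_n is 2^n, so a_3 = 2^3 = 8. Work downward with a_k = (k+1)(k+2) a_{k+2} / (2(k - n)):
  a_1 = (2)(3)(8) / (2(1 - 3)) = 48/(-4) = -12
Hence H_3(x) = 8 x^3 - 12 x.

H_3(x); series = 8 x^3 - 12 x


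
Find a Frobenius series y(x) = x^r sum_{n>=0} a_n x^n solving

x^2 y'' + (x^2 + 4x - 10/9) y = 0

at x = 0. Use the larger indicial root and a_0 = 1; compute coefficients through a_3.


Write in Frobenius form y'' + (p(x)/x) y' + (q(x)/x^2) y = 0:
  p(x) = 0,  q(x) = x^2 + 4x - 10/9.
Indicial equation: r(r-1) + (0) r + (-10/9) = 0 -> roots r_1 = 5/3, r_2 = -2/3.
Take r = r_1 = 5/3. Let y(x) = x^r sum_{n>=0} a_n x^n with a_0 = 1.
Substitute y = x^r sum a_n x^n and match x^{r+n}. The recurrence is
  D(n) a_n + 4 a_{n-1} + 1 a_{n-2} = 0,  where D(n) = (r+n)(r+n-1) + (0)(r+n) + (-10/9).
  a_n = [-4 a_{n-1} - 1 a_{n-2}] / D(n).
Since the indicial polynomial factors as (r - r_1)(r - r_2), D(n) = (r_1 + n - r_1)(r_1 + n - r_2) = n(n + 7/3).
Evaluating step by step (a_0 = 1):
  n = 1: D(1) = 1(1 + 7/3) = 10/3; numerator = -4(1) = -4; a_1 = (-4)/(10/3) = -6/5
  n = 2: D(2) = 2(2 + 7/3) = 26/3; numerator = -4(-6/5) - 1(1) = 19/5; a_2 = (19/5)/(26/3) = 57/130
  n = 3: D(3) = 3(3 + 7/3) = 16; numerator = -4(57/130) - 1(-6/5) = -36/65; a_3 = (-36/65)/(16) = -9/260

r = 5/3; a_0 = 1; a_1 = -6/5; a_2 = 57/130; a_3 = -9/260


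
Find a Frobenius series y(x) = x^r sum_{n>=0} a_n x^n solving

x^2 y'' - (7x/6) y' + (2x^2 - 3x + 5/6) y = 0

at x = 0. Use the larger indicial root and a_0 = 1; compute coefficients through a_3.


Write in Frobenius form y'' + (p(x)/x) y' + (q(x)/x^2) y = 0:
  p(x) = -7/6,  q(x) = 2x^2 - 3x + 5/6.
Indicial equation: r(r-1) + (-7/6) r + (5/6) = 0 -> roots r_1 = 5/3, r_2 = 1/2.
Take r = r_1 = 5/3. Let y(x) = x^r sum_{n>=0} a_n x^n with a_0 = 1.
Substitute y = x^r sum a_n x^n and match x^{r+n}. The recurrence is
  D(n) a_n - 3 a_{n-1} + 2 a_{n-2} = 0,  where D(n) = (r+n)(r+n-1) + (-7/6)(r+n) + (5/6).
  a_n = [3 a_{n-1} - 2 a_{n-2}] / D(n).
Since the indicial polynomial factors as (r - r_1)(r - r_2), D(n) = (r_1 + n - r_1)(r_1 + n - r_2) = n(n + 7/6).
Evaluating step by step (a_0 = 1):
  n = 1: D(1) = 1(1 + 7/6) = 13/6; numerator = 3(1) = 3; a_1 = (3)/(13/6) = 18/13
  n = 2: D(2) = 2(2 + 7/6) = 19/3; numerator = 3(18/13) - 2(1) = 28/13; a_2 = (28/13)/(19/3) = 84/247
  n = 3: D(3) = 3(3 + 7/6) = 25/2; numerator = 3(84/247) - 2(18/13) = -432/247; a_3 = (-432/247)/(25/2) = -864/6175

r = 5/3; a_0 = 1; a_1 = 18/13; a_2 = 84/247; a_3 = -864/6175


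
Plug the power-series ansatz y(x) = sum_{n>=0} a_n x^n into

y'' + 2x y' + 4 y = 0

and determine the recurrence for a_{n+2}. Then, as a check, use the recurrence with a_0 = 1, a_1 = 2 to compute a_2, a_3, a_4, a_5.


Substitute y = sum_n a_n x^n.
y''(x) has coefficient (n+2)(n+1) a_{n+2} at x^n;
2 x y'(x) has coefficient 2 n a_n at x^n (shift);
4 y(x) has coefficient 4 a_n at x^n.
Matching x^n: (n+2)(n+1) a_{n+2} + (2n + 4) a_n = 0.
Thus a_{n+2} = (-2n - 4) / ((n+1)(n+2)) * a_n.

Check with a_0 = 1, a_1 = 2 (apply the recurrence for n = 0, 1, 2, 3): a_0 = 1, a_1 = 2, a_2 = -2, a_3 = -2, a_4 = 4/3, a_5 = 1.

a_(n+2) = (-2n - 4) / ((n+1)(n+2)) * a_n; check: a_0 = 1, a_1 = 2, a_2 = -2, a_3 = -2, a_4 = 4/3, a_5 = 1


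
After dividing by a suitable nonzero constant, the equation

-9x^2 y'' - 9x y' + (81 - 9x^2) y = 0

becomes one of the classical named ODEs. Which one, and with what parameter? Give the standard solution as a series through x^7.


All three coefficients share the factor -9; dividing through by -9 gives  x^2 y'' + x y' + (x^2 - 9) y = 0.
This matches the Bessel equation x^2 y'' + x y' + (x^2 - nu^2) y = 0 with nu^2 = 9, so nu = 3; the solution bounded at x = 0 is J_3(x).
Frobenius at x = 0: indicial roots ±nu; for r = nu the recurrence k(k + 2nu) c_k = -c_{k-2} gives the standard series J_nu(x) = sum_{k>=0} (-1)^k / (k! (k+nu)!) (x/2)^(2k+nu). Evaluate the first 3 terms:
  k = 0: (-1)^0 / (0! * 3! * 2^3) x^3 = 1/(1*6*8) x^3 = (1/48) x^3
  k = 1: (-1)^1 / (1! * 4! * 2^5) x^5 = -1/(1*24*32) x^5 = (-1/768) x^5
  k = 2: (-1)^2 / (2! * 5! * 2^7) x^7 = 1/(2*120*128) x^7 = (1/30720) x^7
Hence J_3(x) = x^7/30720 - x^5/768 + x^3/48 + ....

J_3(x); series = x^7/30720 - x^5/768 + x^3/48


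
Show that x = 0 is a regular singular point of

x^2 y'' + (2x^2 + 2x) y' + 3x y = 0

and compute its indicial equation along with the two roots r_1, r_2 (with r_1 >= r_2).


Divide by x^2 to reach normal form y'' + P_1(x) y' + P_2(x) y = 0 with P_1(x) = 2 + 2/x and P_2(x) = 3/x.
x = 0 is a singular point because the y'-coefficient 2 + 2/x has a pole at x = 0 and the y-coefficient 3/x has a pole at x = 0.
It is a regular singular point because x P_1(x) = p(x) = 2x + 2 and x^2 P_2(x) = q(x) = 3x are polynomials, hence analytic at x = 0.
p(0) = 2,  q(0) = 0.
Indicial equation: r(r-1) + p(0) r + q(0) = 0, i.e. r^2 + (p(0) - 1) r + q(0) = 0, i.e. r^2 + 1 r = 0.
Discriminant: (1)^2 - 4(0) = 1, so r = (-1 ± 1)/2.
Solving: r_1 = 0, r_2 = -1.

indicial: r^2 + 1 r = 0; roots r_1 = 0, r_2 = -1


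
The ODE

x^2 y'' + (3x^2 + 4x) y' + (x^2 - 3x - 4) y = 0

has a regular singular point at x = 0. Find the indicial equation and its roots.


Divide by x^2 to reach normal form y'' + P_1(x) y' + P_2(x) y = 0 with P_1(x) = 3 + 4/x and P_2(x) = 1 - 3/x - 4/x^2.
x = 0 is a singular point because the y'-coefficient 3 + 4/x has a pole at x = 0 and the y-coefficient 1 - 3/x - 4/x^2 has a pole at x = 0.
It is a regular singular point because x P_1(x) = p(x) = 3x + 4 and x^2 P_2(x) = q(x) = x^2 - 3x - 4 are polynomials, hence analytic at x = 0.
p(0) = 4,  q(0) = -4.
Indicial equation: r(r-1) + p(0) r + q(0) = 0, i.e. r^2 + (p(0) - 1) r + q(0) = 0, i.e. r^2 + 3 r - 4 = 0.
Discriminant: (3)^2 - 4(-4) = 25, so r = (-3 ± 5)/2.
Solving: r_1 = 1, r_2 = -4.

indicial: r^2 + 3 r - 4 = 0; roots r_1 = 1, r_2 = -4


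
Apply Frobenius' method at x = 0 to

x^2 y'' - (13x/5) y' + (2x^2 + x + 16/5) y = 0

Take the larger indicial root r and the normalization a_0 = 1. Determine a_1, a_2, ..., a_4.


Write in Frobenius form y'' + (p(x)/x) y' + (q(x)/x^2) y = 0:
  p(x) = -13/5,  q(x) = 2x^2 + x + 16/5.
Indicial equation: r(r-1) + (-13/5) r + (16/5) = 0 -> roots r_1 = 2, r_2 = 8/5.
Take r = r_1 = 2. Let y(x) = x^r sum_{n>=0} a_n x^n with a_0 = 1.
Substitute y = x^r sum a_n x^n and match x^{r+n}. The recurrence is
  D(n) a_n + 1 a_{n-1} + 2 a_{n-2} = 0,  where D(n) = (r+n)(r+n-1) + (-13/5)(r+n) + (16/5).
  a_n = [-1 a_{n-1} - 2 a_{n-2}] / D(n).
Since the indicial polynomial factors as (r - r_1)(r - r_2), D(n) = (r_1 + n - r_1)(r_1 + n - r_2) = n(n + 2/5).
Evaluating step by step (a_0 = 1):
  n = 1: D(1) = 1(1 + 2/5) = 7/5; numerator = -1(1) = -1; a_1 = (-1)/(7/5) = -5/7
  n = 2: D(2) = 2(2 + 2/5) = 24/5; numerator = -1(-5/7) - 2(1) = -9/7; a_2 = (-9/7)/(24/5) = -15/56
  n = 3: D(3) = 3(3 + 2/5) = 51/5; numerator = -1(-15/56) - 2(-5/7) = 95/56; a_3 = (95/56)/(51/5) = 475/2856
  n = 4: D(4) = 4(4 + 2/5) = 88/5; numerator = -1(475/2856) - 2(-15/56) = 1055/2856; a_4 = (1055/2856)/(88/5) = 5275/251328

r = 2; a_0 = 1; a_1 = -5/7; a_2 = -15/56; a_3 = 475/2856; a_4 = 5275/251328


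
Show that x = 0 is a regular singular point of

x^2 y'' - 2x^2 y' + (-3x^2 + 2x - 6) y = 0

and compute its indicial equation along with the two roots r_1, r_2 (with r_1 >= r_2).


Divide by x^2 to reach normal form y'' + P_1(x) y' + P_2(x) y = 0 with P_1(x) = -2 and P_2(x) = -3 + 2/x - 6/x^2.
x = 0 is a singular point because the y-coefficient -3 + 2/x - 6/x^2 has a pole at x = 0.
It is a regular singular point because x P_1(x) = p(x) = -2x and x^2 P_2(x) = q(x) = -3x^2 + 2x - 6 are polynomials, hence analytic at x = 0.
p(0) = 0,  q(0) = -6.
Indicial equation: r(r-1) + p(0) r + q(0) = 0, i.e. r^2 + (p(0) - 1) r + q(0) = 0, i.e. r^2 - 1 r - 6 = 0.
Discriminant: (-1)^2 - 4(-6) = 25, so r = (1 ± 5)/2.
Solving: r_1 = 3, r_2 = -2.

indicial: r^2 - 1 r - 6 = 0; roots r_1 = 3, r_2 = -2


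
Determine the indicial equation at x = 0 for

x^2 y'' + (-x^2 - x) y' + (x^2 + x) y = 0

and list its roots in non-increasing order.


Divide by x^2 to reach normal form y'' + P_1(x) y' + P_2(x) y = 0 with P_1(x) = -1 - 1/x and P_2(x) = 1 + 1/x.
x = 0 is a singular point because the y'-coefficient -1 - 1/x has a pole at x = 0 and the y-coefficient 1 + 1/x has a pole at x = 0.
It is a regular singular point because x P_1(x) = p(x) = -x - 1 and x^2 P_2(x) = q(x) = x^2 + x are polynomials, hence analytic at x = 0.
p(0) = -1,  q(0) = 0.
Indicial equation: r(r-1) + p(0) r + q(0) = 0, i.e. r^2 + (p(0) - 1) r + q(0) = 0, i.e. r^2 - 2 r = 0.
Discriminant: (-2)^2 - 4(0) = 4, so r = (2 ± 2)/2.
Solving: r_1 = 2, r_2 = 0.

indicial: r^2 - 2 r = 0; roots r_1 = 2, r_2 = 0


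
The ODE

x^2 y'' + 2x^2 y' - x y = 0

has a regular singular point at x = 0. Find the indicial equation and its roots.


Divide by x^2 to reach normal form y'' + P_1(x) y' + P_2(x) y = 0 with P_1(x) = 2 and P_2(x) = -1/x.
x = 0 is a singular point because the y-coefficient -1/x has a pole at x = 0.
It is a regular singular point because x P_1(x) = p(x) = 2x and x^2 P_2(x) = q(x) = -x are polynomials, hence analytic at x = 0.
p(0) = 0,  q(0) = 0.
Indicial equation: r(r-1) + p(0) r + q(0) = 0, i.e. r^2 + (p(0) - 1) r + q(0) = 0, i.e. r^2 - 1 r = 0.
Discriminant: (-1)^2 - 4(0) = 1, so r = (1 ± 1)/2.
Solving: r_1 = 1, r_2 = 0.

indicial: r^2 - 1 r = 0; roots r_1 = 1, r_2 = 0


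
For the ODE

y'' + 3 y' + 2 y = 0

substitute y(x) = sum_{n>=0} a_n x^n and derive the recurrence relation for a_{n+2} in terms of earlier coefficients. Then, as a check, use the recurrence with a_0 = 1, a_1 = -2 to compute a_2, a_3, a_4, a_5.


Substitute y = sum_n a_n x^n.
y''(x) has coefficient (n+2)(n+1) a_{n+2} at x^n;
3 y'(x) has coefficient 3 (n+1) a_{n+1} at x^n;
2 y(x) has coefficient 2 a_n at x^n.
Matching x^n: (n+2)(n+1) a_{n+2} + 3 (n+1) a_{n+1} + 2 a_n = 0.
Thus a_{n+2} = [-3 (n+1) a_{n+1} - 2 a_n] / ((n+1)(n+2)).

Check with a_0 = 1, a_1 = -2 (apply the recurrence for n = 0, 1, 2, 3): a_0 = 1, a_1 = -2, a_2 = 2, a_3 = -4/3, a_4 = 2/3, a_5 = -4/15.

a_(n+2) = [-3 (n+1) a_(n+1) - 2 a_n] / ((n+1)(n+2)); check: a_0 = 1, a_1 = -2, a_2 = 2, a_3 = -4/3, a_4 = 2/3, a_5 = -4/15


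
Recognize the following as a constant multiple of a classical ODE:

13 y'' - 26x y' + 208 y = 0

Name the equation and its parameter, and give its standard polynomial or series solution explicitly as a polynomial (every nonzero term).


All three coefficients share the factor 13; dividing through by 13 gives  y'' - 2x y' + 16 y = 0.
This matches the Hermite equation y'' - 2x y' + 2n y = 0 with 2n = 16, so n = 8; the polynomial solution is H_8(x).
With y = sum_k a_k x^k, matching x^k gives (k+2)(k+1) a_{k+2} = 2(k - n) a_k = 2(k - 8) a_k. The right side vanishes at k = 8, so the series with the parity of 8 terminates at degree 8.
Standard normalization: leading coefficient of H_n is 2^n, so a_8 = 2^8 = 256. Work downward with a_k = (k+1)(k+2) a_{k+2} / (2(k - n)):
  a_6 = (7)(8)(256) / (2(6 - 8)) = 14336/(-4) = -3584
  a_4 = (5)(6)(-3584) / (2(4 - 8)) = -107520/(-8) = 13440
  a_2 = (3)(4)(13440) / (2(2 - 8)) = 161280/(-12) = -13440
  a_0 = (1)(2)(-13440) / (2(0 - 8)) = -26880/(-16) = 1680
Hence H_8(x) = 256 x^8 - 3584 x^6 + 13440 x^4 - 13440 x^2 + 1680.

H_8(x); series = 256 x^8 - 3584 x^6 + 13440 x^4 - 13440 x^2 + 1680


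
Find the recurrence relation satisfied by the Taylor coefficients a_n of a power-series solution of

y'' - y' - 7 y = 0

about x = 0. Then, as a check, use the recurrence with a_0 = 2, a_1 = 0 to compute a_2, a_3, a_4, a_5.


Substitute y = sum_n a_n x^n.
y''(x) has coefficient (n+2)(n+1) a_{n+2} at x^n;
-y'(x) has coefficient -(n+1) a_{n+1} at x^n;
-7 y(x) has coefficient -7 a_n at x^n.
Matching x^n: (n+2)(n+1) a_{n+2} - (n+1) a_{n+1} - 7 a_n = 0.
Thus a_{n+2} = [(n+1) a_{n+1} + 7 a_n] / ((n+1)(n+2)).

Check with a_0 = 2, a_1 = 0 (apply the recurrence for n = 0, 1, 2, 3): a_0 = 2, a_1 = 0, a_2 = 7, a_3 = 7/3, a_4 = 14/3, a_5 = 7/4.

a_(n+2) = [(n+1) a_(n+1) + 7 a_n] / ((n+1)(n+2)); check: a_0 = 2, a_1 = 0, a_2 = 7, a_3 = 7/3, a_4 = 14/3, a_5 = 7/4


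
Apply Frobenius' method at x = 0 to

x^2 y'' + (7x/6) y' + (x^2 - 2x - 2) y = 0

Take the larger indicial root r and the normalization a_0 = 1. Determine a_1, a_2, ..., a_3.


Write in Frobenius form y'' + (p(x)/x) y' + (q(x)/x^2) y = 0:
  p(x) = 7/6,  q(x) = x^2 - 2x - 2.
Indicial equation: r(r-1) + (7/6) r + (-2) = 0 -> roots r_1 = 4/3, r_2 = -3/2.
Take r = r_1 = 4/3. Let y(x) = x^r sum_{n>=0} a_n x^n with a_0 = 1.
Substitute y = x^r sum a_n x^n and match x^{r+n}. The recurrence is
  D(n) a_n - 2 a_{n-1} + 1 a_{n-2} = 0,  where D(n) = (r+n)(r+n-1) + (7/6)(r+n) + (-2).
  a_n = [2 a_{n-1} - 1 a_{n-2}] / D(n).
Since the indicial polynomial factors as (r - r_1)(r - r_2), D(n) = (r_1 + n - r_1)(r_1 + n - r_2) = n(n + 17/6).
Evaluating step by step (a_0 = 1):
  n = 1: D(1) = 1(1 + 17/6) = 23/6; numerator = 2(1) = 2; a_1 = (2)/(23/6) = 12/23
  n = 2: D(2) = 2(2 + 17/6) = 29/3; numerator = 2(12/23) - 1(1) = 1/23; a_2 = (1/23)/(29/3) = 3/667
  n = 3: D(3) = 3(3 + 17/6) = 35/2; numerator = 2(3/667) - 1(12/23) = -342/667; a_3 = (-342/667)/(35/2) = -684/23345

r = 4/3; a_0 = 1; a_1 = 12/23; a_2 = 3/667; a_3 = -684/23345


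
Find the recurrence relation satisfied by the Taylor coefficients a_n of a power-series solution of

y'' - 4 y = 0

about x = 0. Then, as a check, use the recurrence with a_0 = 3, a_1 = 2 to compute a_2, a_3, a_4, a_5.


Substitute y = sum_n a_n x^n into y'' + (const) y = 0.
y''(x) = sum_{n>=0} (n+2)(n+1) a_{n+2} x^n.
The ODE becomes sum_n [(n+2)(n+1) a_{n+2} - 4 a_n] x^n = 0.
Setting each coefficient to zero gives the recurrence:
  (n+2)(n+1) a_{n+2} - 4 a_n = 0,
  a_{n+2} = 4 / ((n+1)(n+2)) a_n.

Check with a_0 = 3, a_1 = 2 (apply the recurrence for n = 0, 1, 2, 3): a_0 = 3, a_1 = 2, a_2 = 6, a_3 = 4/3, a_4 = 2, a_5 = 4/15.

a_{n+2} = 4/((n+1)(n+2)) * a_n; check: a_0 = 3, a_1 = 2, a_2 = 6, a_3 = 4/3, a_4 = 2, a_5 = 4/15


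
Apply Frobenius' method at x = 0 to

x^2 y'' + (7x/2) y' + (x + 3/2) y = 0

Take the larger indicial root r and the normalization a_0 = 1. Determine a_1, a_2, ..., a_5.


Write in Frobenius form y'' + (p(x)/x) y' + (q(x)/x^2) y = 0:
  p(x) = 7/2,  q(x) = x + 3/2.
Indicial equation: r(r-1) + (7/2) r + (3/2) = 0 -> roots r_1 = -1, r_2 = -3/2.
Take r = r_1 = -1. Let y(x) = x^r sum_{n>=0} a_n x^n with a_0 = 1.
Substitute y = x^r sum a_n x^n and match x^{r+n}. The recurrence is
  D(n) a_n + 1 a_{n-1} = 0,  where D(n) = (r+n)(r+n-1) + (7/2)(r+n) + (3/2).
  a_n = -1 / D(n) * a_{n-1}.
Since the indicial polynomial factors as (r - r_1)(r - r_2), D(n) = (r_1 + n - r_1)(r_1 + n - r_2) = n(n + 1/2).
Evaluating step by step (a_0 = 1):
  n = 1: D(1) = 1(1 + 1/2) = 3/2; numerator = -1(1) = -1; a_1 = (-1)/(3/2) = -2/3
  n = 2: D(2) = 2(2 + 1/2) = 5; numerator = -1(-2/3) = 2/3; a_2 = (2/3)/(5) = 2/15
  n = 3: D(3) = 3(3 + 1/2) = 21/2; numerator = -1(2/15) = -2/15; a_3 = (-2/15)/(21/2) = -4/315
  n = 4: D(4) = 4(4 + 1/2) = 18; numerator = -1(-4/315) = 4/315; a_4 = (4/315)/(18) = 2/2835
  n = 5: D(5) = 5(5 + 1/2) = 55/2; numerator = -1(2/2835) = -2/2835; a_5 = (-2/2835)/(55/2) = -4/155925

r = -1; a_0 = 1; a_1 = -2/3; a_2 = 2/15; a_3 = -4/315; a_4 = 2/2835; a_5 = -4/155925


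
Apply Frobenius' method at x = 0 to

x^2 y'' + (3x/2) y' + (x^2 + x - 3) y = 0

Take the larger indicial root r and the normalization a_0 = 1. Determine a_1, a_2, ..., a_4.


Write in Frobenius form y'' + (p(x)/x) y' + (q(x)/x^2) y = 0:
  p(x) = 3/2,  q(x) = x^2 + x - 3.
Indicial equation: r(r-1) + (3/2) r + (-3) = 0 -> roots r_1 = 3/2, r_2 = -2.
Take r = r_1 = 3/2. Let y(x) = x^r sum_{n>=0} a_n x^n with a_0 = 1.
Substitute y = x^r sum a_n x^n and match x^{r+n}. The recurrence is
  D(n) a_n + 1 a_{n-1} + 1 a_{n-2} = 0,  where D(n) = (r+n)(r+n-1) + (3/2)(r+n) + (-3).
  a_n = [-1 a_{n-1} - 1 a_{n-2}] / D(n).
Since the indicial polynomial factors as (r - r_1)(r - r_2), D(n) = (r_1 + n - r_1)(r_1 + n - r_2) = n(n + 7/2).
Evaluating step by step (a_0 = 1):
  n = 1: D(1) = 1(1 + 7/2) = 9/2; numerator = -1(1) = -1; a_1 = (-1)/(9/2) = -2/9
  n = 2: D(2) = 2(2 + 7/2) = 11; numerator = -1(-2/9) - 1(1) = -7/9; a_2 = (-7/9)/(11) = -7/99
  n = 3: D(3) = 3(3 + 7/2) = 39/2; numerator = -1(-7/99) - 1(-2/9) = 29/99; a_3 = (29/99)/(39/2) = 58/3861
  n = 4: D(4) = 4(4 + 7/2) = 30; numerator = -1(58/3861) - 1(-7/99) = 215/3861; a_4 = (215/3861)/(30) = 43/23166

r = 3/2; a_0 = 1; a_1 = -2/9; a_2 = -7/99; a_3 = 58/3861; a_4 = 43/23166


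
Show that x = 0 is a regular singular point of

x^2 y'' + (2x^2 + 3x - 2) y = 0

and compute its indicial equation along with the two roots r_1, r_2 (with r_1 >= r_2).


Divide by x^2 to reach normal form y'' + P_1(x) y' + P_2(x) y = 0 with P_1(x) = 0 and P_2(x) = 2 + 3/x - 2/x^2.
x = 0 is a singular point because the y-coefficient 2 + 3/x - 2/x^2 has a pole at x = 0.
It is a regular singular point because x P_1(x) = p(x) = 0 and x^2 P_2(x) = q(x) = 2x^2 + 3x - 2 are polynomials, hence analytic at x = 0.
p(0) = 0,  q(0) = -2.
Indicial equation: r(r-1) + p(0) r + q(0) = 0, i.e. r^2 + (p(0) - 1) r + q(0) = 0, i.e. r^2 - 1 r - 2 = 0.
Discriminant: (-1)^2 - 4(-2) = 9, so r = (1 ± 3)/2.
Solving: r_1 = 2, r_2 = -1.

indicial: r^2 - 1 r - 2 = 0; roots r_1 = 2, r_2 = -1


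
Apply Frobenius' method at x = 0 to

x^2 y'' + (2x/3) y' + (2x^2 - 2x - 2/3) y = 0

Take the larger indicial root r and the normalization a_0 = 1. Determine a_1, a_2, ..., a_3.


Write in Frobenius form y'' + (p(x)/x) y' + (q(x)/x^2) y = 0:
  p(x) = 2/3,  q(x) = 2x^2 - 2x - 2/3.
Indicial equation: r(r-1) + (2/3) r + (-2/3) = 0 -> roots r_1 = 1, r_2 = -2/3.
Take r = r_1 = 1. Let y(x) = x^r sum_{n>=0} a_n x^n with a_0 = 1.
Substitute y = x^r sum a_n x^n and match x^{r+n}. The recurrence is
  D(n) a_n - 2 a_{n-1} + 2 a_{n-2} = 0,  where D(n) = (r+n)(r+n-1) + (2/3)(r+n) + (-2/3).
  a_n = [2 a_{n-1} - 2 a_{n-2}] / D(n).
Since the indicial polynomial factors as (r - r_1)(r - r_2), D(n) = (r_1 + n - r_1)(r_1 + n - r_2) = n(n + 5/3).
Evaluating step by step (a_0 = 1):
  n = 1: D(1) = 1(1 + 5/3) = 8/3; numerator = 2(1) = 2; a_1 = (2)/(8/3) = 3/4
  n = 2: D(2) = 2(2 + 5/3) = 22/3; numerator = 2(3/4) - 2(1) = -1/2; a_2 = (-1/2)/(22/3) = -3/44
  n = 3: D(3) = 3(3 + 5/3) = 14; numerator = 2(-3/44) - 2(3/4) = -18/11; a_3 = (-18/11)/(14) = -9/77

r = 1; a_0 = 1; a_1 = 3/4; a_2 = -3/44; a_3 = -9/77


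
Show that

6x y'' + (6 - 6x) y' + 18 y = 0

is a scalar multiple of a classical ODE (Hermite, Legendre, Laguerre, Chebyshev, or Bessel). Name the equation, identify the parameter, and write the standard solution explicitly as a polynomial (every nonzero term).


All three coefficients share the factor 6; dividing through by 6 gives  x y'' + (1 - x) y' + 3 y = 0.
This matches the Laguerre equation x y'' + (1 - x) y' + n y = 0 with n = 3; the polynomial solution is L_3(x).
With y = sum_k a_k x^k, matching x^k gives (k+1)k a_{k+1} + (k+1) a_{k+1} - k a_k + n a_k = 0, i.e. (k+1)^2 a_{k+1} = (k - n) a_k = (k - 3) a_k. The right side vanishes at k = 3, so the series terminates at degree 3.
Standard normalization L_n(0) = 1 gives a_0 = 1. Work upward with a_{k+1} = (k - 3) a_k / (k+1)^2:
  a_1 = (0 - 3)(1) / 1^2 = -3/1 = -3
  a_2 = (1 - 3)(-3) / 2^2 = 6/4 = 3/2
  a_3 = (2 - 3)(3/2) / 3^2 = (-3/2)/9 = -1/6
Hence L_3(x) = -x^3/6 + 3 x^2/2 - 3 x + 1.

L_3(x); series = -x^3/6 + 3 x^2/2 - 3 x + 1


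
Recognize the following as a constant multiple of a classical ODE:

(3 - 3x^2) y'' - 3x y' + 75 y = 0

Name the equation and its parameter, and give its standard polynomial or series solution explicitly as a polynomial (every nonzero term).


All three coefficients share the factor 3; dividing through by 3 gives  (1 - x^2) y'' - x y' + 25 y = 0.
This matches the Chebyshev equation (1 - x^2) y'' - x y' + n^2 y = 0 (note the -x y' term, not -2x y') with n^2 = 25, so n = 5; the polynomial solution is T_5(x).
With y = sum_k a_k x^k, matching x^k gives (k+2)(k+1) a_{k+2} = (k^2 - n^2) a_k = (k - 5)(k + 5) a_k. The right side vanishes at k = 5, so the series with the parity of 5 terminates at degree 5.
Standard normalization: leading coefficient of T_n is 2^(n-1), so a_5 = 2^4 = 16. Work downward with a_k = (k+1)(k+2) a_{k+2} / ((k - 5)(k + 5)):
  a_3 = (4)(5)(16) / ((3 - 5)(3 + 5)) = 320/(-16) = -20
  a_1 = (2)(3)(-20) / ((1 - 5)(1 + 5)) = -120/(-24) = 5
Hence T_5(x) = 16 x^5 - 20 x^3 + 5 x.

T_5(x); series = 16 x^5 - 20 x^3 + 5 x


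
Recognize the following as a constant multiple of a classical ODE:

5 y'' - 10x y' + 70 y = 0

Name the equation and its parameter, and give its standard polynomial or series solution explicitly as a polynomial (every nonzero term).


All three coefficients share the factor 5; dividing through by 5 gives  y'' - 2x y' + 14 y = 0.
This matches the Hermite equation y'' - 2x y' + 2n y = 0 with 2n = 14, so n = 7; the polynomial solution is H_7(x).
With y = sum_k a_k x^k, matching x^k gives (k+2)(k+1) a_{k+2} = 2(k - n) a_k = 2(k - 7) a_k. The right side vanishes at k = 7, so the series with the parity of 7 terminates at degree 7.
Standard normalization: leading coefficient of H_n is 2^n, so a_7 = 2^7 = 128. Work downward with a_k = (k+1)(k+2) a_{k+2} / (2(k - n)):
  a_5 = (6)(7)(128) / (2(5 - 7)) = 5376/(-4) = -1344
  a_3 = (4)(5)(-1344) / (2(3 - 7)) = -26880/(-8) = 3360
  a_1 = (2)(3)(3360) / (2(1 - 7)) = 20160/(-12) = -1680
Hence H_7(x) = 128 x^7 - 1344 x^5 + 3360 x^3 - 1680 x.

H_7(x); series = 128 x^7 - 1344 x^5 + 3360 x^3 - 1680 x


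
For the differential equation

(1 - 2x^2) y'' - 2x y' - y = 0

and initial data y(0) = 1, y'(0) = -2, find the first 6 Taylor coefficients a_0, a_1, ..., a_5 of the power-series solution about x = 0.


Ansatz: y(x) = sum_{n>=0} a_n x^n, so y'(x) = sum_{n>=1} n a_n x^(n-1) and y''(x) = sum_{n>=2} n(n-1) a_n x^(n-2).
Substitute into P(x) y'' + Q(x) y' + R(x) y = 0 with P(x) = 1 - 2x^2, Q(x) = -2x, R(x) = -1, and match powers of x.
Initial conditions: a_0 = 1, a_1 = -2.
Setting the coefficient of each power of x to zero and solving order by order (substituting the coefficients already found):
  x^0: 2 a_2 - a_0 = 0  ->  2 a_2 = a_0 = 1  ->  a_2 = 1/2
  x^1: 6 a_3 - 3 a_1 = 0  ->  6 a_3 = 3 a_1 = -6  ->  a_3 = -1
  x^2: 12 a_4 - 9 a_2 = 0  ->  12 a_4 = 9 a_2 = 9/2  ->  a_4 = 3/8
  x^3: 20 a_5 - 19 a_3 = 0  ->  20 a_5 = 19 a_3 = -19  ->  a_5 = -19/20
Truncated series: y(x) = 1 - 2 x + (1/2) x^2 - x^3 + (3/8) x^4 - (19/20) x^5 + O(x^6).

a_0 = 1; a_1 = -2; a_2 = 1/2; a_3 = -1; a_4 = 3/8; a_5 = -19/20


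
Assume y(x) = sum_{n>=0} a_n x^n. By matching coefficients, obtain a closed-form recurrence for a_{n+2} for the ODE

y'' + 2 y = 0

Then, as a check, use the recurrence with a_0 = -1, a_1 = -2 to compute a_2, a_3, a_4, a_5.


Substitute y = sum_n a_n x^n into y'' + (const) y = 0.
y''(x) = sum_{n>=0} (n+2)(n+1) a_{n+2} x^n.
The ODE becomes sum_n [(n+2)(n+1) a_{n+2} + 2 a_n] x^n = 0.
Setting each coefficient to zero gives the recurrence:
  (n+2)(n+1) a_{n+2} + 2 a_n = 0,
  a_{n+2} = -2 / ((n+1)(n+2)) a_n.

Check with a_0 = -1, a_1 = -2 (apply the recurrence for n = 0, 1, 2, 3): a_0 = -1, a_1 = -2, a_2 = 1, a_3 = 2/3, a_4 = -1/6, a_5 = -1/15.

a_{n+2} = -2/((n+1)(n+2)) * a_n; check: a_0 = -1, a_1 = -2, a_2 = 1, a_3 = 2/3, a_4 = -1/6, a_5 = -1/15


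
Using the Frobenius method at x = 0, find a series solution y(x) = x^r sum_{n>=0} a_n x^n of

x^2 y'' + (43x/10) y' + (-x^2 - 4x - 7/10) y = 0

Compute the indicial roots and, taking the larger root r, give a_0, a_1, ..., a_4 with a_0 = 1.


Write in Frobenius form y'' + (p(x)/x) y' + (q(x)/x^2) y = 0:
  p(x) = 43/10,  q(x) = -x^2 - 4x - 7/10.
Indicial equation: r(r-1) + (43/10) r + (-7/10) = 0 -> roots r_1 = 1/5, r_2 = -7/2.
Take r = r_1 = 1/5. Let y(x) = x^r sum_{n>=0} a_n x^n with a_0 = 1.
Substitute y = x^r sum a_n x^n and match x^{r+n}. The recurrence is
  D(n) a_n - 4 a_{n-1} - 1 a_{n-2} = 0,  where D(n) = (r+n)(r+n-1) + (43/10)(r+n) + (-7/10).
  a_n = [4 a_{n-1} + 1 a_{n-2}] / D(n).
Since the indicial polynomial factors as (r - r_1)(r - r_2), D(n) = (r_1 + n - r_1)(r_1 + n - r_2) = n(n + 37/10).
Evaluating step by step (a_0 = 1):
  n = 1: D(1) = 1(1 + 37/10) = 47/10; numerator = 4(1) = 4; a_1 = (4)/(47/10) = 40/47
  n = 2: D(2) = 2(2 + 37/10) = 57/5; numerator = 4(40/47) + 1(1) = 207/47; a_2 = (207/47)/(57/5) = 345/893
  n = 3: D(3) = 3(3 + 37/10) = 201/10; numerator = 4(345/893) + 1(40/47) = 2140/893; a_3 = (2140/893)/(201/10) = 21400/179493
  n = 4: D(4) = 4(4 + 37/10) = 154/5; numerator = 4(21400/179493) + 1(345/893) = 8155/9447; a_4 = (8155/9447)/(154/5) = 5825/207834

r = 1/5; a_0 = 1; a_1 = 40/47; a_2 = 345/893; a_3 = 21400/179493; a_4 = 5825/207834


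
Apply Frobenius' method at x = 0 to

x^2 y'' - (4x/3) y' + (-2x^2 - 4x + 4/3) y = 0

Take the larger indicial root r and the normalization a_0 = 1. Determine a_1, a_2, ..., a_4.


Write in Frobenius form y'' + (p(x)/x) y' + (q(x)/x^2) y = 0:
  p(x) = -4/3,  q(x) = -2x^2 - 4x + 4/3.
Indicial equation: r(r-1) + (-4/3) r + (4/3) = 0 -> roots r_1 = 4/3, r_2 = 1.
Take r = r_1 = 4/3. Let y(x) = x^r sum_{n>=0} a_n x^n with a_0 = 1.
Substitute y = x^r sum a_n x^n and match x^{r+n}. The recurrence is
  D(n) a_n - 4 a_{n-1} - 2 a_{n-2} = 0,  where D(n) = (r+n)(r+n-1) + (-4/3)(r+n) + (4/3).
  a_n = [4 a_{n-1} + 2 a_{n-2}] / D(n).
Since the indicial polynomial factors as (r - r_1)(r - r_2), D(n) = (r_1 + n - r_1)(r_1 + n - r_2) = n(n + 1/3).
Evaluating step by step (a_0 = 1):
  n = 1: D(1) = 1(1 + 1/3) = 4/3; numerator = 4(1) = 4; a_1 = (4)/(4/3) = 3
  n = 2: D(2) = 2(2 + 1/3) = 14/3; numerator = 4(3) + 2(1) = 14; a_2 = (14)/(14/3) = 3
  n = 3: D(3) = 3(3 + 1/3) = 10; numerator = 4(3) + 2(3) = 18; a_3 = (18)/(10) = 9/5
  n = 4: D(4) = 4(4 + 1/3) = 52/3; numerator = 4(9/5) + 2(3) = 66/5; a_4 = (66/5)/(52/3) = 99/130

r = 4/3; a_0 = 1; a_1 = 3; a_2 = 3; a_3 = 9/5; a_4 = 99/130


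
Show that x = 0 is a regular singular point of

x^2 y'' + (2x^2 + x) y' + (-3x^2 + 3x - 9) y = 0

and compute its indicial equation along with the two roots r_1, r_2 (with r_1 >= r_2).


Divide by x^2 to reach normal form y'' + P_1(x) y' + P_2(x) y = 0 with P_1(x) = 2 + 1/x and P_2(x) = -3 + 3/x - 9/x^2.
x = 0 is a singular point because the y'-coefficient 2 + 1/x has a pole at x = 0 and the y-coefficient -3 + 3/x - 9/x^2 has a pole at x = 0.
It is a regular singular point because x P_1(x) = p(x) = 2x + 1 and x^2 P_2(x) = q(x) = -3x^2 + 3x - 9 are polynomials, hence analytic at x = 0.
p(0) = 1,  q(0) = -9.
Indicial equation: r(r-1) + p(0) r + q(0) = 0, i.e. r^2 + (p(0) - 1) r + q(0) = 0, i.e. r^2 - 9 = 0.
Discriminant: (0)^2 - 4(-9) = 36, so r = (0 ± 6)/2.
Solving: r_1 = 3, r_2 = -3.

indicial: r^2 - 9 = 0; roots r_1 = 3, r_2 = -3


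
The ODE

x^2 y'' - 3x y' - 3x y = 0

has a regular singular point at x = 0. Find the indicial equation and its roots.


Divide by x^2 to reach normal form y'' + P_1(x) y' + P_2(x) y = 0 with P_1(x) = -3/x and P_2(x) = -3/x.
x = 0 is a singular point because the y'-coefficient -3/x has a pole at x = 0 and the y-coefficient -3/x has a pole at x = 0.
It is a regular singular point because x P_1(x) = p(x) = -3 and x^2 P_2(x) = q(x) = -3x are polynomials, hence analytic at x = 0.
p(0) = -3,  q(0) = 0.
Indicial equation: r(r-1) + p(0) r + q(0) = 0, i.e. r^2 + (p(0) - 1) r + q(0) = 0, i.e. r^2 - 4 r = 0.
Discriminant: (-4)^2 - 4(0) = 16, so r = (4 ± 4)/2.
Solving: r_1 = 4, r_2 = 0.

indicial: r^2 - 4 r = 0; roots r_1 = 4, r_2 = 0


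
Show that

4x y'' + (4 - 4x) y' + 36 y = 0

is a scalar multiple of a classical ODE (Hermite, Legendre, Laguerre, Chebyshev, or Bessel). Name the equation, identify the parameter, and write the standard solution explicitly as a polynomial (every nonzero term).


All three coefficients share the factor 4; dividing through by 4 gives  x y'' + (1 - x) y' + 9 y = 0.
This matches the Laguerre equation x y'' + (1 - x) y' + n y = 0 with n = 9; the polynomial solution is L_9(x).
With y = sum_k a_k x^k, matching x^k gives (k+1)k a_{k+1} + (k+1) a_{k+1} - k a_k + n a_k = 0, i.e. (k+1)^2 a_{k+1} = (k - n) a_k = (k - 9) a_k. The right side vanishes at k = 9, so the series terminates at degree 9.
Standard normalization L_n(0) = 1 gives a_0 = 1. Work upward with a_{k+1} = (k - 9) a_k / (k+1)^2:
  a_1 = (0 - 9)(1) / 1^2 = -9/1 = -9
  a_2 = (1 - 9)(-9) / 2^2 = 72/4 = 18
  a_3 = (2 - 9)(18) / 3^2 = -126/9 = -14
  a_4 = (3 - 9)(-14) / 4^2 = 84/16 = 21/4
  a_5 = (4 - 9)(21/4) / 5^2 = (-105/4)/25 = -21/20
  a_6 = (5 - 9)(-21/20) / 6^2 = (21/5)/36 = 7/60
  a_7 = (6 - 9)(7/60) / 7^2 = (-7/20)/49 = -1/140
  a_8 = (7 - 9)(-1/140) / 8^2 = (1/70)/64 = 1/4480
  a_9 = (8 - 9)(1/4480) / 9^2 = (-1/4480)/81 = -1/362880
Hence L_9(x) = -x^9/362880 + x^8/4480 - x^7/140 + 7 x^6/60 - 21 x^5/20 + 21 x^4/4 - 14 x^3 + 18 x^2 - 9 x + 1.

L_9(x); series = -x^9/362880 + x^8/4480 - x^7/140 + 7 x^6/60 - 21 x^5/20 + 21 x^4/4 - 14 x^3 + 18 x^2 - 9 x + 1
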